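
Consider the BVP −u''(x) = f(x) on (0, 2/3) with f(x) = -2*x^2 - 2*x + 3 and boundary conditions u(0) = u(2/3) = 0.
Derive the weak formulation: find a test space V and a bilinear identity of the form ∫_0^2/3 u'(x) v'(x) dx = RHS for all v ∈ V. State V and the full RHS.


V = H^1_0(0, 2/3) (so v(0) = v(2/3) = 0); weak form: ∫_0^2/3 u'v' dx = ∫_0^2/3 (-2*x^2 - 2*x + 3) v dx for all v ∈ V.

Multiply both sides by a test function v and integrate from 0 to 2/3:
  ∫_0^2/3 −u''(x) v(x) dx = ∫_0^2/3 f(x) v(x) dx.
Integrate the LHS by parts once:
  ∫_0^2/3 −u'' v dx = −[u'(x) v(x)]_0^2/3 + ∫_0^2/3 u'(x) v'(x) dx.
Thus ∫_0^2/3 u'(x) v'(x) dx = ∫_0^2/3 f(x) v(x) dx + [u'(x) v(x)]_0^2/3.
Choose V so that boundary terms are either known or forced to vanish.
u is Dirichlet: u(0) = u(2/3) = 0. Let V = H^1_0(0, 2/3); then v(0) = v(2/3) = 0, and [u' v]_0^2/3 = 0.
Weak formulation: find u (satisfying any essential BC) such that ∫_0^2/3 u'(x) v'(x) dx = ∫_0^2/3 f v dx for all v ∈ V.
Substituting f(x) = -2*x^2 - 2*x + 3, the right-hand side is ∫_0^2/3 (-2*x^2 - 2*x + 3) v dx.


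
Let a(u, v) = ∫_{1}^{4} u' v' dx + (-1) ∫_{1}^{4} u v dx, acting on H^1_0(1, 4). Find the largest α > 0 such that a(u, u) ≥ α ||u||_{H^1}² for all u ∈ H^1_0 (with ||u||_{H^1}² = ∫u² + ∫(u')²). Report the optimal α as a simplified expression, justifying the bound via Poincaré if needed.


α = (-9 + π^2)/(9 + π^2)

Coercivity of a(·,·) on H^1_0(1, 4) means a(u, u) ≥ α ||u||_{H^1}² for every u ∈ H^1_0.
The interval has length L = 3, and Poincaré/coercivity depend only on L. Here a(u, u) = ∫(u')² + (-1)·∫u².
Here c = -1 < 0 with |c| < (π/L)² = π^2/9, so coercivity still holds. The condition a(u,u) ≥ α||u||_{H^1}² reads (1−α)∫(u')² ≥ (α−c)∫u². Any admissible α is ≤ 1 (rapidly oscillating u have ∫u²/∫(u')² → 0), and α = 1 would force 0 ≥ (1−c)∫u², impossible since c < 1; so 1−α > 0. By the sharp Poincaré inequality on H^1_0 of an interval of length L, ∫(u')² ≥ (π/L)²∫u² with equality for the first sine mode sin(π(x−x₀)/L) (x₀ the left endpoint), so the inequality holds for all u iff (1−α)(π/L)² ≥ α − c, i.e. α ≤ ((π/L)² + c)/((π/L)² + 1) = (1 + c(L/π)²)/(1 + (L/π)²). (Direct route, valid since c ≤ 0: Poincaré gives c∫u² ≥ c(L/π)²∫(u')², so a(u,u) ≥ (1 + c(L/π)²)∫(u')², while ||u||_{H^1}² ≤ (1 + (L/π)²)∫(u')²; dividing yields the same α.) With (π/L)² = π^2/9 and c = -1, the largest admissible constant is α = ((π/L)² + c)/((π/L)² + 1).
Simplifying, α = (-9 + π^2)/(9 + π^2).


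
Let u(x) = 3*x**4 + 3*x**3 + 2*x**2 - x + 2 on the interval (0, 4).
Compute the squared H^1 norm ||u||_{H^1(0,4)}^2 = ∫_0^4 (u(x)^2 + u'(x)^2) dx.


||u||_{H^1}^2 = 103876628/105

The H^1 norm (squared) on an interval (0, L) is
  ||u||_{H^1}^2 = ∫_0^L u(x)^2 dx + ∫_0^L u'(x)^2 dx.
Compute u'(x) = 12*x**3 + 9*x**2 + 4*x - 1.
Then u(x)^2 = 9*x**8 + 18*x**7 + 21*x**6 + 6*x**5 + 10*x**4 + 8*x**3 + 9*x**2 - 4*x + 4 and u'(x)^2 = 144*x**6 + 216*x**5 + 177*x**4 + 48*x**3 - 2*x**2 - 8*x + 1.
Integrate each monomial from 0 to 4 using ∫_0^4 c·x^n dx = c·4^(n+1)/(n+1):
  ∫_0^4 u(x)^2 dx = ∫_0^4 (9*x^8 + 18*x^7 + 21*x^6 + 6*x^5 + 10*x^4 + 8*x^3 + 9*x^2 - 4*x + 4) dx. Term by term:
    ∫_0^4 9*x^8 dx = 262144;  ∫_0^4 18*x^7 dx = 147456;  ∫_0^4 21*x^6 dx = 49152;
    ∫_0^4 6*x^5 dx = 4096;  ∫_0^4 10*x^4 dx = 2048;  ∫_0^4 8*x^3 dx = 512;
    ∫_0^4 9*x^2 dx = 192;  ∫_0^4 -4*x dx = -32;  ∫_0^4 4 dx = 16.
  Sum: 262144 + 147456 + 49152 + 4096 + 2048 + 512 + 192 − 32 + 16 = 465584.
  ∫_0^4 u'(x)^2 dx = ∫_0^4 (144*x^6 + 216*x^5 + 177*x^4 + 48*x^3 - 2*x^2 - 8*x + 1) dx. Term by term:
    ∫_0^4 144*x^6 dx = 2359296/7;  ∫_0^4 216*x^5 dx = 147456;  ∫_0^4 177*x^4 dx = 181248/5;
    ∫_0^4 48*x^3 dx = 3072;  ∫_0^4 -2*x^2 dx = -128/3;  ∫_0^4 -8*x dx = -64;
    ∫_0^4 1 dx = 4.
  Sum: 2359296/7 + 147456 + 181248/5 + 3072 − 128/3 − 64 + 4 = 54990308/105.
Adding: ||u||_{H^1}^2 = 465584 + 54990308/105 = 103876628/105.


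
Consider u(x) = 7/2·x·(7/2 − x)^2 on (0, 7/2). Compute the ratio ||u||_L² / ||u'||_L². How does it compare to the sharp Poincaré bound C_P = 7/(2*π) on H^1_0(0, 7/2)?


||u||_L² / ||u'||_L² = sqrt(14)/4 < C_P = 7/(2*π).

u(x) = 7/2·x·(7/2 − x)^2, so u'(x) = 21*x^2/2 - 49*x + 343/8.
u(x) = 7/2·x·(7/2 − x)^2 vanishes at x = 0 and x = 7/2, so u ∈ H^1_0(0, 7/2). Differentiate via the product rule and integrate the resulting polynomials term by term.
  ∫_0^7/2 u² dx = ∫_0^7/2 (49*x^6/4 - 343*x^5/2 + 7203*x^4/8 - 16807*x^3/8 + 117649*x^2/64) dx. Term by term:
    ∫_0^7/2 49*x^6/4 dx = 5764801/512;  ∫_0^7/2 -343*x^5/2 dx = -40353607/768;  ∫_0^7/2 7203*x^4/8 dx = 121060821/1280;
    ∫_0^7/2 -16807*x^3/8 dx = -40353607/512;  ∫_0^7/2 117649*x^2/64 dx = 40353607/1536.
  Sum: 5764801/512 − 40353607/768 + 121060821/1280 − 40353607/512 + 40353607/1536 = 5764801/7680.
  ∫_0^7/2 (u')² dx = ∫_0^7/2 (441*x^4/4 - 1029*x^3 + 26411*x^2/8 - 16807*x/4 + 117649/64) dx. Term by term:
    ∫_0^7/2 441*x^4/4 dx = 7411887/640;  ∫_0^7/2 -1029*x^3 dx = -2470629/64;  ∫_0^7/2 26411*x^2/8 dx = 9058973/192;
    ∫_0^7/2 -16807*x/4 dx = -823543/32;  ∫_0^7/2 117649/64 dx = 823543/128.
  Sum: 7411887/640 − 2470629/64 + 9058973/192 − 823543/32 + 823543/128 = 823543/960.
∫_0^7/2 u² dx = 5764801/7680, so ||u||_L² = 2401*sqrt(30)/480.
∫_0^7/2 (u')² dx = 823543/960, so ||u'||_L² = 343*sqrt(105)/120.
Ratio ||u||_L² / ||u'||_L² = sqrt(14)/4.
Sharp Poincaré constant on H^1_0(0, 7/2) is C_P = L/π = 7/(2*π), achieved by sin(2*π/7·x).
A polynomial bump cannot attain the sharp Poincaré constant (only the first sine eigenfunction does), so the ratio is strictly less than C_P, consistent with ||u||_L² ≤ C_P ||u'||_L².


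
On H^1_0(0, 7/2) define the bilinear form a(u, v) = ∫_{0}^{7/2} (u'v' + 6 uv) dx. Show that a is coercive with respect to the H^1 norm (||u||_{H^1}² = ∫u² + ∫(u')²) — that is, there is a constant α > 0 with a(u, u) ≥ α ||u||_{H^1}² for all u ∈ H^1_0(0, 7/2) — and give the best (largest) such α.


α = 1

Coercivity of a(·,·) on H^1_0(0, 7/2) means a(u, u) ≥ α ||u||_{H^1}² for every u ∈ H^1_0.
The interval has length L = 7/2, and Poincaré/coercivity depend only on L. Here a(u, u) = ∫(u')² + (6)·∫u².
Here c = 6 ≥ 1, so a(u,u) = ∫(u')² + c∫u² ≥ ∫(u')² + ∫u² = ||u||_{H^1}², i.e. α = 1 works. No larger α is possible: a(u,u) ≥ α||u||_{H^1}² means (1−α)∫(u')² ≥ (α−c)∫u², and for the modes u_n = sin(nπ(x−x₀)/L) (x₀ the left endpoint) one has ∫u_n²/∫(u_n')² = (L/(nπ))² → 0, so a(u_n,u_n)/||u_n||_{H^1}² → 1. Hence the optimal constant is α = 1.
Therefore α = 1.


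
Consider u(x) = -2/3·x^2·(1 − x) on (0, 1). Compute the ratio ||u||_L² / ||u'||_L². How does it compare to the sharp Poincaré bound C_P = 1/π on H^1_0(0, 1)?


||u||_L² / ||u'||_L² = sqrt(14)/14 < C_P = 1/π.

u(x) = -2/3·x^2·(1 − x), so u'(x) = 2*x*(3*x - 2)/3.
u(x) = -2/3·x^2·(1 − x) vanishes at x = 0 and x = 1, so u ∈ H^1_0(0, 1). Differentiate via the product rule and integrate the resulting polynomials term by term.
  ∫_0^1 u² dx = ∫_0^1 (4*x^6/9 - 8*x^5/9 + 4*x^4/9) dx. Term by term:
    ∫_0^1 4*x^6/9 dx = 4/63;  ∫_0^1 -8*x^5/9 dx = -4/27;  ∫_0^1 4*x^4/9 dx = 4/45.
  Sum: 4/63 − 4/27 + 4/45 = 4/945.
  ∫_0^1 (u')² dx = ∫_0^1 (4*x^4 - 16*x^3/3 + 16*x^2/9) dx. Term by term:
    ∫_0^1 4*x^4 dx = 4/5;  ∫_0^1 -16*x^3/3 dx = -4/3;  ∫_0^1 16*x^2/9 dx = 16/27.
  Sum: 4/5 − 4/3 + 16/27 = 8/135.
∫_0^1 u² dx = 4/945, so ||u||_L² = 2*sqrt(105)/315.
∫_0^1 (u')² dx = 8/135, so ||u'||_L² = 2*sqrt(30)/45.
Ratio ||u||_L² / ||u'||_L² = sqrt(14)/14.
Sharp Poincaré constant on H^1_0(0, 1) is C_P = L/π = 1/π, achieved by sin(π·x).
A polynomial bump cannot attain the sharp Poincaré constant (only the first sine eigenfunction does), so the ratio is strictly less than C_P, consistent with ||u||_L² ≤ C_P ||u'||_L².


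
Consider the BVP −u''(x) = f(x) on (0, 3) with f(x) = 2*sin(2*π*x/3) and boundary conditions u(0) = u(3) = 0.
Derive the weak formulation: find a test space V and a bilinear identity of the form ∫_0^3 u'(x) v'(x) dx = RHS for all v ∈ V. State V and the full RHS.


V = H^1_0(0, 3) (so v(0) = v(3) = 0); weak form: ∫_0^3 u'v' dx = ∫_0^3 (2*sin(2*π*x/3)) v dx for all v ∈ V.

Multiply both sides by a test function v and integrate from 0 to 3:
  ∫_0^3 −u''(x) v(x) dx = ∫_0^3 f(x) v(x) dx.
Integrate the LHS by parts once:
  ∫_0^3 −u'' v dx = −[u'(x) v(x)]_0^3 + ∫_0^3 u'(x) v'(x) dx.
Thus ∫_0^3 u'(x) v'(x) dx = ∫_0^3 f(x) v(x) dx + [u'(x) v(x)]_0^3.
Choose V so that boundary terms are either known or forced to vanish.
u is Dirichlet: u(0) = u(3) = 0. Let V = H^1_0(0, 3); then v(0) = v(3) = 0, and [u' v]_0^3 = 0.
Weak formulation: find u (satisfying any essential BC) such that ∫_0^3 u'(x) v'(x) dx = ∫_0^3 f v dx for all v ∈ V.
Substituting f(x) = 2*sin(2*π*x/3), the right-hand side is ∫_0^3 (2*sin(2*π*x/3)) v dx.


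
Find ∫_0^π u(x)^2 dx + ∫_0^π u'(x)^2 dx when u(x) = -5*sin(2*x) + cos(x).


||u||_{H^1(0,π)}^2 = -80/3 + 127*π/2

u'(x) = -sin(x) - 10*cos(2*x).
Expand u² and (u')² and integrate term by term on (0, π), using: for integers n ≥ 1, ∫_0^π sin²(nx) dx = ∫_0^π cos²(nx) dx = π/2; for n ≠ n', ∫_0^π sin(nx)sin(n'x) dx = ∫_0^π cos(nx)cos(n'x) dx = 0; and by product-to-sum, ∫_0^π sin(nx)cos(n'x) dx = ½∫_0^π [sin((n+n')x) + sin((n−n')x)] dx, which is 0 when n+n' is even and 2n/(n²−n'²) when n+n' is odd (it need not vanish on (0, π)).
  u² squared terms: (-5)²·∫sin(2x)² dx = 25·π/2 = 25*π/2;  (1)²·∫cos(x)² dx = 1·π/2 = π/2.
  u² cross terms: 2·(-5)·(1)·∫sin(2x)·cos(x) dx = -10·(4/3) = -40/3.
  So ∫_0^π u² dx = 25*π/2 + π/2 − 40/3 = -40/3 + 13*π.
  (u')² squared terms: (-1)²·∫sin(x)² dx = 1·π/2 = π/2;  (-10)²·∫cos(2x)² dx = 100·π/2 = 50*π.
  (u')² cross terms: 2·(-1)·(-10)·∫sin(x)·cos(2x) dx = 20·(-2/3) = -40/3.
  So ∫_0^π (u')² dx = π/2 + 50*π − 40/3 = -40/3 + 101*π/2.
||u||_{H^1}^2 = (-40/3 + 13*π) + (-40/3 + 101*π/2) = -80/3 + 127*π/2.


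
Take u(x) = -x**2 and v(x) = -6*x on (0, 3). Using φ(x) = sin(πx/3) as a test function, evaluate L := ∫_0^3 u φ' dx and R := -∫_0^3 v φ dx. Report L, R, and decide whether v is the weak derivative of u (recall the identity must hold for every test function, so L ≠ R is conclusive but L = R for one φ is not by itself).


LHS = 18/π, RHS = 54/π. No, v is not the weak derivative of u.

u(x) = -x**2, classical derivative u'(x) = -2*x.
φ(x) = sin(πx/3), so φ'(x) = π*cos(π*x/3)/3.
Note φ(0) = φ(3) = 0, so the boundary term u·φ vanishes.
LHS = ∫_0^3 u(x) φ'(x) dx = ∫_0^3 (-π*x^2*cos(π*x/3)/3) dx. Term by term:
  ∫_0^3 -π*x^2*cos(π*x/3)/3 dx = 18/π.
So LHS = 18/π.
∫_0^3 v(x) φ(x) dx = ∫_0^3 (-6*x*sin(π*x/3)) dx. Term by term:
  ∫_0^3 -6*x*sin(π*x/3) dx = -54/π.
So RHS = -∫_0^3 v(x) φ(x) dx = 54/π.
LHS − RHS = -36/π ≠ 0, so the identity fails.
(For a valid weak derivative the identity must hold for EVERY test function, in particular this one. The failure shows v is NOT the weak derivative of u.)
Correct weak derivative would be u'(x) = -2*x.


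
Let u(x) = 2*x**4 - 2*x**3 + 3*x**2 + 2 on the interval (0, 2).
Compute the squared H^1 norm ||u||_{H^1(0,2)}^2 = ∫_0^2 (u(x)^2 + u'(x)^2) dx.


||u||_{H^1}^2 = 331384/315

The H^1 norm (squared) on an interval (0, L) is
  ||u||_{H^1}^2 = ∫_0^L u(x)^2 dx + ∫_0^L u'(x)^2 dx.
Compute u'(x) = 8*x**3 - 6*x**2 + 6*x.
Then u(x)^2 = 4*x**8 - 8*x**7 + 16*x**6 - 12*x**5 + 17*x**4 - 8*x**3 + 12*x**2 + 4 and u'(x)^2 = 64*x**6 - 96*x**5 + 132*x**4 - 72*x**3 + 36*x**2.
Integrate each monomial from 0 to 2 using ∫_0^2 c·x^n dx = c·2^(n+1)/(n+1):
  ∫_0^2 u(x)^2 dx = ∫_0^2 (4*x^8 - 8*x^7 + 16*x^6 - 12*x^5 + 17*x^4 - 8*x^3 + 12*x^2 + 4) dx. Term by term:
    ∫_0^2 4*x^8 dx = 2048/9;  ∫_0^2 -8*x^7 dx = -256;  ∫_0^2 16*x^6 dx = 2048/7;
    ∫_0^2 -12*x^5 dx = -128;  ∫_0^2 17*x^4 dx = 544/5;  ∫_0^2 -8*x^3 dx = -32;
    ∫_0^2 12*x^2 dx = 32;  ∫_0^2 4 dx = 8.
  Sum: 2048/9 − 256 + 2048/7 − 128 + 544/5 − 32 + 32 + 8 = 79672/315.
  ∫_0^2 u'(x)^2 dx = ∫_0^2 (64*x^6 - 96*x^5 + 132*x^4 - 72*x^3 + 36*x^2) dx. Term by term:
    ∫_0^2 64*x^6 dx = 8192/7;  ∫_0^2 -96*x^5 dx = -1024;  ∫_0^2 132*x^4 dx = 4224/5;
    ∫_0^2 -72*x^3 dx = -288;  ∫_0^2 36*x^2 dx = 96.
  Sum: 8192/7 − 1024 + 4224/5 − 288 + 96 = 27968/35.
Adding: ||u||_{H^1}^2 = 79672/315 + 27968/35 = 331384/315.


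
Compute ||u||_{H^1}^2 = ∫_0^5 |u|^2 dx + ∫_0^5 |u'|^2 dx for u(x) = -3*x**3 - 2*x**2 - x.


||u||_{H^1}^2 = 4242205/21

The H^1 norm (squared) on an interval (0, L) is
  ||u||_{H^1}^2 = ∫_0^L u(x)^2 dx + ∫_0^L u'(x)^2 dx.
Compute u'(x) = -9*x**2 - 4*x - 1.
Then u(x)^2 = 9*x**6 + 12*x**5 + 10*x**4 + 4*x**3 + x**2 and u'(x)^2 = 81*x**4 + 72*x**3 + 34*x**2 + 8*x + 1.
Integrate each monomial from 0 to 5 using ∫_0^5 c·x^n dx = c·5^(n+1)/(n+1):
  ∫_0^5 u(x)^2 dx = ∫_0^5 (9*x^6 + 12*x^5 + 10*x^4 + 4*x^3 + x^2) dx. Term by term:
    ∫_0^5 9*x^6 dx = 703125/7;  ∫_0^5 12*x^5 dx = 31250;  ∫_0^5 10*x^4 dx = 6250;
    ∫_0^5 4*x^3 dx = 625;  ∫_0^5 x^2 dx = 125/3.
  Sum: 703125/7 + 31250 + 6250 + 625 + 125/3 = 2910875/21.
  ∫_0^5 u'(x)^2 dx = ∫_0^5 (81*x^4 + 72*x^3 + 34*x^2 + 8*x + 1) dx. Term by term:
    ∫_0^5 81*x^4 dx = 50625;  ∫_0^5 72*x^3 dx = 11250;  ∫_0^5 34*x^2 dx = 4250/3;
    ∫_0^5 8*x dx = 100;  ∫_0^5 1 dx = 5.
  Sum: 50625 + 11250 + 4250/3 + 100 + 5 = 190190/3.
Adding: ||u||_{H^1}^2 = 2910875/21 + 190190/3 = 4242205/21.


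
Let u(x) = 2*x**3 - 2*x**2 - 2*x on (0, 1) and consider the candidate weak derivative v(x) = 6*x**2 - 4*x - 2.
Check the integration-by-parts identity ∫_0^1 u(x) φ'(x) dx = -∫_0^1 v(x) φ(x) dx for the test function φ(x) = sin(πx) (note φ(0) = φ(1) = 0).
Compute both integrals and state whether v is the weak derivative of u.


LHS = 2/π + 24/π^3, RHS = 2/π + 24/π^3. Yes, v = u' weakly.

u(x) = 2*x**3 - 2*x**2 - 2*x, classical derivative u'(x) = 6*x**2 - 4*x - 2.
φ(x) = sin(πx), so φ'(x) = π*cos(π*x).
Note φ(0) = φ(1) = 0, so the boundary term u·φ vanishes.
LHS = ∫_0^1 u(x) φ'(x) dx = ∫_0^1 (2*π*x^3*cos(π*x) - 2*π*x^2*cos(π*x) - 2*π*x*cos(π*x)) dx. Term by term:
  ∫_0^1 -2*π*x*cos(π*x) dx = 4/π;  ∫_0^1 -2*π*x^2*cos(π*x) dx = 4/π;  ∫_0^1 2*π*x^3*cos(π*x) dx = -6/π + 24/π^3.
Sum: 4/π + 4/π + -6/π + 24/π^3 = 2/π + 24/π^3.
So LHS = 2/π + 24/π^3.
∫_0^1 v(x) φ(x) dx = ∫_0^1 (6*x^2*sin(π*x) - 4*x*sin(π*x) - 2*sin(π*x)) dx. Term by term:
  ∫_0^1 -2*sin(π*x) dx = -4/π;  ∫_0^1 -4*x*sin(π*x) dx = -4/π;  ∫_0^1 6*x^2*sin(π*x) dx = -24/π^3 + 6/π.
Sum: -4/π − 4/π + -24/π^3 + 6/π = -24/π^3 - 2/π.
So RHS = -∫_0^1 v(x) φ(x) dx = 2/π + 24/π^3.
LHS = RHS, so the identity holds for this test φ.
Moreover u is smooth here and v(x) = u'(x) = 6*x**2 - 4*x - 2 pointwise, so the identity holds for every test function. Hence v is the weak derivative of u.


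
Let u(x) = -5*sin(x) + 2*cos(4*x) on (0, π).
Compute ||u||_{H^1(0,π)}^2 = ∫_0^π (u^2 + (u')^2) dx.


||u||_{H^1(0,π)}^2 = 136/3 + 59*π

u'(x) = -8*sin(4*x) - 5*cos(x).
Expand u² and (u')² and integrate term by term on (0, π), using: for integers n ≥ 1, ∫_0^π sin²(nx) dx = ∫_0^π cos²(nx) dx = π/2; for n ≠ n', ∫_0^π sin(nx)sin(n'x) dx = ∫_0^π cos(nx)cos(n'x) dx = 0; and by product-to-sum, ∫_0^π sin(nx)cos(n'x) dx = ½∫_0^π [sin((n+n')x) + sin((n−n')x)] dx, which is 0 when n+n' is even and 2n/(n²−n'²) when n+n' is odd (it need not vanish on (0, π)).
  u² squared terms: (-5)²·∫sin(x)² dx = 25·π/2 = 25*π/2;  (2)²·∫cos(4x)² dx = 4·π/2 = 2*π.
  u² cross terms: 2·(-5)·(2)·∫sin(x)·cos(4x) dx = -20·(-2/15) = 8/3.
  So ∫_0^π u² dx = 25*π/2 + 2*π + 8/3 = 8/3 + 29*π/2.
  (u')² squared terms: (-8)²·∫sin(4x)² dx = 64·π/2 = 32*π;  (-5)²·∫cos(x)² dx = 25·π/2 = 25*π/2.
  (u')² cross terms: 2·(-8)·(-5)·∫sin(4x)·cos(x) dx = 80·(8/15) = 128/3.
  So ∫_0^π (u')² dx = 32*π + 25*π/2 + 128/3 = 128/3 + 89*π/2.
||u||_{H^1}^2 = (8/3 + 29*π/2) + (128/3 + 89*π/2) = 136/3 + 59*π.


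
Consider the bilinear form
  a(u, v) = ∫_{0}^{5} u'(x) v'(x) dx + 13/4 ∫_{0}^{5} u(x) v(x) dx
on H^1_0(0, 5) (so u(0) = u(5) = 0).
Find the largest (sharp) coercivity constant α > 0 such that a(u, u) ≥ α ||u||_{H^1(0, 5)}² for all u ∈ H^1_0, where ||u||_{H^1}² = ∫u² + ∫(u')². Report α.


α = 1

Coercivity of a(·,·) on H^1_0(0, 5) means a(u, u) ≥ α ||u||_{H^1}² for every u ∈ H^1_0.
The interval has length L = 5, and Poincaré/coercivity depend only on L. Here a(u, u) = ∫(u')² + (13/4)·∫u².
Here c = 13/4 ≥ 1, so a(u,u) = ∫(u')² + c∫u² ≥ ∫(u')² + ∫u² = ||u||_{H^1}², i.e. α = 1 works. No larger α is possible: a(u,u) ≥ α||u||_{H^1}² means (1−α)∫(u')² ≥ (α−c)∫u², and for the modes u_n = sin(nπ(x−x₀)/L) (x₀ the left endpoint) one has ∫u_n²/∫(u_n')² = (L/(nπ))² → 0, so a(u_n,u_n)/||u_n||_{H^1}² → 1. Hence the optimal constant is α = 1.
Therefore α = 1.


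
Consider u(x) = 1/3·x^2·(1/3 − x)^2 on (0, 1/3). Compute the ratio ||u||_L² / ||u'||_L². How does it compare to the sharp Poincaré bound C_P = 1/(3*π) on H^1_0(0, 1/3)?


||u||_L² / ||u'||_L² = sqrt(3)/18 < C_P = 1/(3*π).

u(x) = 1/3·x^2·(1/3 − x)^2, so u'(x) = 2*x*(3*x - 1)*(6*x - 1)/27.
u(x) = 1/3·x^2·(1/3 − x)^2 vanishes at x = 0 and x = 1/3, so u ∈ H^1_0(0, 1/3). Differentiate via the product rule and integrate the resulting polynomials term by term.
  ∫_0^1/3 u² dx = ∫_0^1/3 (x^8/9 - 4*x^7/27 + 2*x^6/27 - 4*x^5/243 + x^4/729) dx. Term by term:
    ∫_0^1/3 x^8/9 dx = 1/1594323;  ∫_0^1/3 -4*x^7/27 dx = -1/354294;  ∫_0^1/3 2*x^6/27 dx = 2/413343;
    ∫_0^1/3 -4*x^5/243 dx = -2/531441;  ∫_0^1/3 x^4/729 dx = 1/885735.
  Sum: 1/1594323 − 1/354294 + 2/413343 − 2/531441 + 1/885735 = 1/111602610.
  ∫_0^1/3 (u')² dx = ∫_0^1/3 (16*x^6/9 - 16*x^5/9 + 52*x^4/81 - 8*x^3/81 + 4*x^2/729) dx. Term by term:
    ∫_0^1/3 16*x^6/9 dx = 16/137781;  ∫_0^1/3 -16*x^5/9 dx = -8/19683;  ∫_0^1/3 52*x^4/81 dx = 52/98415;
    ∫_0^1/3 -8*x^3/81 dx = -2/6561;  ∫_0^1/3 4*x^2/729 dx = 4/59049.
  Sum: 16/137781 − 8/19683 + 52/98415 − 2/6561 + 4/59049 = 2/2066715.
∫_0^1/3 u² dx = 1/111602610, so ||u||_L² = sqrt(210)/153090.
∫_0^1/3 (u')² dx = 2/2066715, so ||u'||_L² = sqrt(70)/8505.
Ratio ||u||_L² / ||u'||_L² = sqrt(3)/18.
Sharp Poincaré constant on H^1_0(0, 1/3) is C_P = L/π = 1/(3*π), achieved by sin(3*π·x).
A polynomial bump cannot attain the sharp Poincaré constant (only the first sine eigenfunction does), so the ratio is strictly less than C_P, consistent with ||u||_L² ≤ C_P ||u'||_L².


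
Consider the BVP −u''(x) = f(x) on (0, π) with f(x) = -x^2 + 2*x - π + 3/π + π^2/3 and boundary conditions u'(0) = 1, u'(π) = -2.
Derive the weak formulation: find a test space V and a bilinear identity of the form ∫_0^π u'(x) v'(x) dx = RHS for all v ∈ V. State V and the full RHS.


V = H^1(0, π) (v unrestricted at boundary; u is determined up to an additive constant); weak form: ∫_0^π u'v' dx = ∫_0^π (-x^2 + 2*x - π + 3/π + π^2/3) v dx − 2·v(π) − v(0) for all v ∈ V.

Multiply both sides by a test function v and integrate from 0 to π:
  ∫_0^π −u''(x) v(x) dx = ∫_0^π f(x) v(x) dx.
Integrate the LHS by parts once:
  ∫_0^π −u'' v dx = −[u'(x) v(x)]_0^π + ∫_0^π u'(x) v'(x) dx.
Thus ∫_0^π u'(x) v'(x) dx = ∫_0^π f(x) v(x) dx + [u'(x) v(x)]_0^π.
Choose V so that boundary terms are either known or forced to vanish.
u has inhomogeneous Neumann u'(0) = 1, u'(π) = -2. [u' v]_0^π = (-2)·v(π) − (1)·v(0) = − 2·v(π) − v(0). Take V = H^1(0, π); boundary term becomes part of RHS.
Weak formulation: find u (satisfying any essential BC) such that ∫_0^π u'(x) v'(x) dx = ∫_0^π f v dx − 2·v(π) − v(0) for all v ∈ V (Neumann data are natural BCs: they enter the RHS as boundary terms).
Substituting f(x) = -x^2 + 2*x - π + 3/π + π^2/3, the right-hand side is ∫_0^π (-x^2 + 2*x - π + 3/π + π^2/3) v dx − 2·v(π) − v(0).
Compatibility check (pure Neumann): taking v ≡ 1 ∈ V gives 0 = ∫_0^π f dx + (-2) − (1), i.e. ∫_0^π f dx must equal u'(0) − u'(π) = 3. Indeed ∫_0^π (-x^2 + 2*x - π + 3/π + π^2/3) dx = 3, so the data are compatible. The solution is then unique only up to an additive constant (fix it e.g. by requiring ∫_0^π u dx = 0).


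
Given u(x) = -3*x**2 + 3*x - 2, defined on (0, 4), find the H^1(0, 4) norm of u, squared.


||u||_{H^1}^2 = 7876/5

The H^1 norm (squared) on an interval (0, L) is
  ||u||_{H^1}^2 = ∫_0^L u(x)^2 dx + ∫_0^L u'(x)^2 dx.
Compute u'(x) = 3 - 6*x.
Then u(x)^2 = 9*x**4 - 18*x**3 + 21*x**2 - 12*x + 4 and u'(x)^2 = 36*x**2 - 36*x + 9.
Integrate each monomial from 0 to 4 using ∫_0^4 c·x^n dx = c·4^(n+1)/(n+1):
  ∫_0^4 u(x)^2 dx = ∫_0^4 (9*x^4 - 18*x^3 + 21*x^2 - 12*x + 4) dx. Term by term:
    ∫_0^4 9*x^4 dx = 9216/5;  ∫_0^4 -18*x^3 dx = -1152;  ∫_0^4 21*x^2 dx = 448;
    ∫_0^4 -12*x dx = -96;  ∫_0^4 4 dx = 16.
  Sum: 9216/5 − 1152 + 448 − 96 + 16 = 5296/5.
  ∫_0^4 u'(x)^2 dx = ∫_0^4 (36*x^2 - 36*x + 9) dx. Term by term:
    ∫_0^4 36*x^2 dx = 768;  ∫_0^4 -36*x dx = -288;  ∫_0^4 9 dx = 36.
  Sum: 768 − 288 + 36 = 516.
Adding: ||u||_{H^1}^2 = 5296/5 + 516 = 7876/5.


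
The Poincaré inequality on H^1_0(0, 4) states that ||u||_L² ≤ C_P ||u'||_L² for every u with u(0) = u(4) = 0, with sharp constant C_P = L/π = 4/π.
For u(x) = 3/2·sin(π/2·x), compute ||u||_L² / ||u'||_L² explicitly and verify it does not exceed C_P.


||u||_L² / ||u'||_L² = 2/π < C_P = 4/π.

u(x) = 3/2·sin(π/2·x), so u'(x) = 3*π*cos(π*x/2)/4.
Writing u(x) = A·sin(kπx/L) with A = 3/2 and k = 2, use ∫_0^L sin²(kπx/L) dx = L/2 and ∫_0^L cos²(kπx/L) dx = L/2.
u² = 9/4·sin²(π/2·x) and (u')² = 9*π^2/16·cos²(π/2·x), and each of sin², cos² integrates to L/2 = 2 over (0, 4).
∫_0^4 u² dx = 9/2, so ||u||_L² = 3*sqrt(2)/2.
∫_0^4 (u')² dx = 9*π^2/8, so ||u'||_L² = 3*sqrt(2)*π/4.
Ratio ||u||_L² / ||u'||_L² = 2/π.
Sharp Poincaré constant on H^1_0(0, 4) is C_P = L/π = 4/π, achieved by sin(π/4·x).
This is the k = 2 harmonic; the ratio L/(kπ) is strictly less than C_P = L/π, consistent with the sharp inequality ||u||_L² ≤ C_P ||u'||_L².


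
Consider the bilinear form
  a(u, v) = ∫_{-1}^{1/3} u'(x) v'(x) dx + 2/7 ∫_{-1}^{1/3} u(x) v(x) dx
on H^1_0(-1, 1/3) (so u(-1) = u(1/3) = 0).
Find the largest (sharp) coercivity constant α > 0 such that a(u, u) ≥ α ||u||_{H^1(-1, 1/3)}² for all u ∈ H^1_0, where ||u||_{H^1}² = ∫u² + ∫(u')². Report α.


α = (32 + 63*π^2)/(7*(16 + 9*π^2))

Coercivity of a(·,·) on H^1_0(-1, 1/3) means a(u, u) ≥ α ||u||_{H^1}² for every u ∈ H^1_0.
The interval has length L = 4/3, and Poincaré/coercivity depend only on L. Here a(u, u) = ∫(u')² + (2/7)·∫u².
Here 0 < c = 2/7 < 1. The condition a(u,u) ≥ α||u||_{H^1}² reads (1−α)∫(u')² ≥ (α−c)∫u². Any admissible α is ≤ 1 (rapidly oscillating u have ∫u²/∫(u')² → 0), and α = 1 would force 0 ≥ (1−c)∫u², impossible since c < 1; so 1−α > 0. By the sharp Poincaré inequality on H^1_0 of an interval of length L, ∫(u')² ≥ (π/L)²∫u² with equality for the first sine mode sin(π(x−x₀)/L) (x₀ the left endpoint), so the inequality holds for all u iff (1−α)(π/L)² ≥ α − c, i.e. α ≤ ((π/L)² + c)/((π/L)² + 1) = (1 + c(L/π)²)/(1 + (L/π)²). With (π/L)² = 9*π^2/16 and c = 2/7, the largest admissible constant is α = ((π/L)² + c)/((π/L)² + 1).
Simplifying, α = (32 + 63*π^2)/(7*(16 + 9*π^2)).


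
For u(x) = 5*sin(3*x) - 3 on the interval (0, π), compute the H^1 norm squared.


||u||_{H^1(0,π)}^2 = -20 + 134*π

u'(x) = 15*cos(3*x).
Expand u² and (u')² and integrate term by term on (0, π), using: for integers n ≥ 1, ∫_0^π sin²(nx) dx = ∫_0^π cos²(nx) dx = π/2; for n ≠ n', ∫_0^π sin(nx)sin(n'x) dx = ∫_0^π cos(nx)cos(n'x) dx = 0; and by product-to-sum, ∫_0^π sin(nx)cos(n'x) dx = ½∫_0^π [sin((n+n')x) + sin((n−n')x)] dx, which is 0 when n+n' is even and 2n/(n²−n'²) when n+n' is odd (it need not vanish on (0, π)). For the constant mode: ∫_0^π 1 dx = π, ∫_0^π cos(nx) dx = 0, ∫_0^π sin(nx) dx = (1−(−1)^n)/n.
  u² squared terms: (-3)²·∫1 dx = 9·π = 9*π;  (5)²·∫sin(3x)² dx = 25·π/2 = 25*π/2.
  u² cross terms: 2·(-3)·(5)·∫1·sin(3x) dx = -30·(2/3) = -20.
  So ∫_0^π u² dx = 9*π + 25*π/2 − 20 = -20 + 43*π/2.
  (u')² squared terms: (15)²·∫cos(3x)² dx = 225·π/2 = 225*π/2.
  So ∫_0^π (u')² dx = 225*π/2.
||u||_{H^1}^2 = (-20 + 43*π/2) + (225*π/2) = -20 + 134*π.


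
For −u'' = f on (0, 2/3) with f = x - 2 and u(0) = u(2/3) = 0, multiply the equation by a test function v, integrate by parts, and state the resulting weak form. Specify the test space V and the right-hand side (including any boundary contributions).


V = H^1_0(0, 2/3) (so v(0) = v(2/3) = 0); weak form: ∫_0^2/3 u'v' dx = ∫_0^2/3 (x - 2) v dx for all v ∈ V.

Multiply both sides by a test function v and integrate from 0 to 2/3:
  ∫_0^2/3 −u''(x) v(x) dx = ∫_0^2/3 f(x) v(x) dx.
Integrate the LHS by parts once:
  ∫_0^2/3 −u'' v dx = −[u'(x) v(x)]_0^2/3 + ∫_0^2/3 u'(x) v'(x) dx.
Thus ∫_0^2/3 u'(x) v'(x) dx = ∫_0^2/3 f(x) v(x) dx + [u'(x) v(x)]_0^2/3.
Choose V so that boundary terms are either known or forced to vanish.
u is Dirichlet: u(0) = u(2/3) = 0. Let V = H^1_0(0, 2/3); then v(0) = v(2/3) = 0, and [u' v]_0^2/3 = 0.
Weak formulation: find u (satisfying any essential BC) such that ∫_0^2/3 u'(x) v'(x) dx = ∫_0^2/3 f v dx for all v ∈ V.
Substituting f(x) = x - 2, the right-hand side is ∫_0^2/3 (x - 2) v dx.


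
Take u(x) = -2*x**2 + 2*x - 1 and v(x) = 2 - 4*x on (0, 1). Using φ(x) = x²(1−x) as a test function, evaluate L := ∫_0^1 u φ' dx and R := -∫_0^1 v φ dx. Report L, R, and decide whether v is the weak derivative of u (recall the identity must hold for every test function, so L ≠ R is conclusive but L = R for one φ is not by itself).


LHS = 1/30, RHS = 1/30. Yes, v = u' weakly.

u(x) = -2*x**2 + 2*x - 1, classical derivative u'(x) = 2 - 4*x.
φ(x) = x²(1−x), so φ'(x) = x*(2 - 3*x).
Note φ(0) = φ(1) = 0, so the boundary term u·φ vanishes.
LHS = ∫_0^1 u(x) φ'(x) dx = ∫_0^1 (6*x^4 - 10*x^3 + 7*x^2 - 2*x) dx. Term by term:
  ∫_0^1 6*x^4 dx = 6/5;  ∫_0^1 -10*x^3 dx = -5/2;  ∫_0^1 7*x^2 dx = 7/3;
  ∫_0^1 -2*x dx = -1.
Sum: 6/5 − 5/2 + 7/3 − 1 = 1/30.
So LHS = 1/30.
∫_0^1 v(x) φ(x) dx = ∫_0^1 (4*x^4 - 6*x^3 + 2*x^2) dx. Term by term:
  ∫_0^1 4*x^4 dx = 4/5;  ∫_0^1 -6*x^3 dx = -3/2;  ∫_0^1 2*x^2 dx = 2/3.
Sum: 4/5 − 3/2 + 2/3 = -1/30.
So RHS = -∫_0^1 v(x) φ(x) dx = 1/30.
LHS = RHS, so the identity holds for this test φ.
Moreover u is smooth here and v(x) = u'(x) = 2 - 4*x pointwise, so the identity holds for every test function. Hence v is the weak derivative of u.


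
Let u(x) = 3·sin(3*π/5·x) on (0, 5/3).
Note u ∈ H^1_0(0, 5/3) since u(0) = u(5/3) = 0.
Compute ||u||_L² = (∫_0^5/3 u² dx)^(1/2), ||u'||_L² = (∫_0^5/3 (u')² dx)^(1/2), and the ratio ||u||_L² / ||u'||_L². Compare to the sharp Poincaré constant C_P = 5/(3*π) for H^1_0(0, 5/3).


||u||_L² / ||u'||_L² = 5/(3*π) = C_P.

u(x) = 3·sin(3*π/5·x), so u'(x) = 9*π*cos(3*π*x/5)/5.
Writing u(x) = A·sin(kπx/L) with A = 3 and k = 1, use ∫_0^L sin²(kπx/L) dx = L/2 and ∫_0^L cos²(kπx/L) dx = L/2.
u² = 9·sin²(3*π/5·x) and (u')² = 81*π^2/25·cos²(3*π/5·x), and each of sin², cos² integrates to L/2 = 5/6 over (0, 5/3).
∫_0^5/3 u² dx = 15/2, so ||u||_L² = sqrt(30)/2.
∫_0^5/3 (u')² dx = 27*π^2/10, so ||u'||_L² = 3*sqrt(30)*π/10.
Ratio ||u||_L² / ||u'||_L² = 5/(3*π).
Sharp Poincaré constant on H^1_0(0, 5/3) is C_P = L/π = 5/(3*π), achieved by sin(3*π/5·x).
This is the k = 1 eigenfunction (up to amplitude), so the ratio equals the sharp Poincaré constant exactly.


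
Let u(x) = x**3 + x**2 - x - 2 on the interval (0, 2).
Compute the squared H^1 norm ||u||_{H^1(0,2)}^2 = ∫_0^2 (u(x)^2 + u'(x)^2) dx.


||u||_{H^1}^2 = 3902/35

The H^1 norm (squared) on an interval (0, L) is
  ||u||_{H^1}^2 = ∫_0^L u(x)^2 dx + ∫_0^L u'(x)^2 dx.
Compute u'(x) = 3*x**2 + 2*x - 1.
Then u(x)^2 = x**6 + 2*x**5 - x**4 - 6*x**3 - 3*x**2 + 4*x + 4 and u'(x)^2 = 9*x**4 + 12*x**3 - 2*x**2 - 4*x + 1.
Integrate each monomial from 0 to 2 using ∫_0^2 c·x^n dx = c·2^(n+1)/(n+1):
  ∫_0^2 u(x)^2 dx = ∫_0^2 (x^6 + 2*x^5 - x^4 - 6*x^3 - 3*x^2 + 4*x + 4) dx. Term by term:
    ∫_0^2 x^6 dx = 128/7;  ∫_0^2 2*x^5 dx = 64/3;  ∫_0^2 -x^4 dx = -32/5;
    ∫_0^2 -6*x^3 dx = -24;  ∫_0^2 -3*x^2 dx = -8;  ∫_0^2 4*x dx = 8;
    ∫_0^2 4 dx = 8.
  Sum: 128/7 + 64/3 − 32/5 − 24 − 8 + 8 + 8 = 1808/105.
  ∫_0^2 u'(x)^2 dx = ∫_0^2 (9*x^4 + 12*x^3 - 2*x^2 - 4*x + 1) dx. Term by term:
    ∫_0^2 9*x^4 dx = 288/5;  ∫_0^2 12*x^3 dx = 48;  ∫_0^2 -2*x^2 dx = -16/3;
    ∫_0^2 -4*x dx = -8;  ∫_0^2 1 dx = 2.
  Sum: 288/5 + 48 − 16/3 − 8 + 2 = 1414/15.
Adding: ||u||_{H^1}^2 = 1808/105 + 1414/15 = 3902/35.


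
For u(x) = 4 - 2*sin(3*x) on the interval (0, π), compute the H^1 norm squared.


||u||_{H^1(0,π)}^2 = -32/3 + 36*π

u'(x) = -6*cos(3*x).
Expand u² and (u')² and integrate term by term on (0, π), using: for integers n ≥ 1, ∫_0^π sin²(nx) dx = ∫_0^π cos²(nx) dx = π/2; for n ≠ n', ∫_0^π sin(nx)sin(n'x) dx = ∫_0^π cos(nx)cos(n'x) dx = 0; and by product-to-sum, ∫_0^π sin(nx)cos(n'x) dx = ½∫_0^π [sin((n+n')x) + sin((n−n')x)] dx, which is 0 when n+n' is even and 2n/(n²−n'²) when n+n' is odd (it need not vanish on (0, π)). For the constant mode: ∫_0^π 1 dx = π, ∫_0^π cos(nx) dx = 0, ∫_0^π sin(nx) dx = (1−(−1)^n)/n.
  u² squared terms: (4)²·∫1 dx = 16·π = 16*π;  (-2)²·∫sin(3x)² dx = 4·π/2 = 2*π.
  u² cross terms: 2·(4)·(-2)·∫1·sin(3x) dx = -16·(2/3) = -32/3.
  So ∫_0^π u² dx = 16*π + 2*π − 32/3 = -32/3 + 18*π.
  (u')² squared terms: (-6)²·∫cos(3x)² dx = 36·π/2 = 18*π.
  So ∫_0^π (u')² dx = 18*π.
||u||_{H^1}^2 = (-32/3 + 18*π) + (18*π) = -32/3 + 36*π.


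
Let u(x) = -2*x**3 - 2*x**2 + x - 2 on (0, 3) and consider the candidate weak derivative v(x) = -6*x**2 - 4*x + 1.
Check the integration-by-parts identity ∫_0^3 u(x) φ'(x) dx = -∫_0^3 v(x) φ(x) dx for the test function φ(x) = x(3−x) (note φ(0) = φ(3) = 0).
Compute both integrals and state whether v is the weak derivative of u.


LHS = 477/5, RHS = 477/5. Yes, v = u' weakly.

u(x) = -2*x**3 - 2*x**2 + x - 2, classical derivative u'(x) = -6*x**2 - 4*x + 1.
φ(x) = x(3−x), so φ'(x) = 3 - 2*x.
Note φ(0) = φ(3) = 0, so the boundary term u·φ vanishes.
LHS = ∫_0^3 u(x) φ'(x) dx = ∫_0^3 (4*x^4 - 2*x^3 - 8*x^2 + 7*x - 6) dx. Term by term:
  ∫_0^3 4*x^4 dx = 972/5;  ∫_0^3 -2*x^3 dx = -81/2;  ∫_0^3 -8*x^2 dx = -72;
  ∫_0^3 7*x dx = 63/2;  ∫_0^3 -6 dx = -18.
Sum: 972/5 − 81/2 − 72 + 63/2 − 18 = 477/5.
So LHS = 477/5.
∫_0^3 v(x) φ(x) dx = ∫_0^3 (6*x^4 - 14*x^3 - 13*x^2 + 3*x) dx. Term by term:
  ∫_0^3 6*x^4 dx = 1458/5;  ∫_0^3 -14*x^3 dx = -567/2;  ∫_0^3 -13*x^2 dx = -117;
  ∫_0^3 3*x dx = 27/2.
Sum: 1458/5 − 567/2 − 117 + 27/2 = -477/5.
So RHS = -∫_0^3 v(x) φ(x) dx = 477/5.
LHS = RHS, so the identity holds for this test φ.
Moreover u is smooth here and v(x) = u'(x) = -6*x**2 - 4*x + 1 pointwise, so the identity holds for every test function. Hence v is the weak derivative of u.


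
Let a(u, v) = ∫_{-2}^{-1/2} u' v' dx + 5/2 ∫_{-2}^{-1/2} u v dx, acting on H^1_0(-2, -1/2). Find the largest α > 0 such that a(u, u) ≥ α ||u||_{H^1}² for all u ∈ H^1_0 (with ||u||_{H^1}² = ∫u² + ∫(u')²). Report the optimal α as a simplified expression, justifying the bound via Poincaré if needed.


α = 1

Coercivity of a(·,·) on H^1_0(-2, -1/2) means a(u, u) ≥ α ||u||_{H^1}² for every u ∈ H^1_0.
The interval has length L = 3/2, and Poincaré/coercivity depend only on L. Here a(u, u) = ∫(u')² + (5/2)·∫u².
Here c = 5/2 ≥ 1, so a(u,u) = ∫(u')² + c∫u² ≥ ∫(u')² + ∫u² = ||u||_{H^1}², i.e. α = 1 works. No larger α is possible: a(u,u) ≥ α||u||_{H^1}² means (1−α)∫(u')² ≥ (α−c)∫u², and for the modes u_n = sin(nπ(x−x₀)/L) (x₀ the left endpoint) one has ∫u_n²/∫(u_n')² = (L/(nπ))² → 0, so a(u_n,u_n)/||u_n||_{H^1}² → 1. Hence the optimal constant is α = 1.
Therefore α = 1.


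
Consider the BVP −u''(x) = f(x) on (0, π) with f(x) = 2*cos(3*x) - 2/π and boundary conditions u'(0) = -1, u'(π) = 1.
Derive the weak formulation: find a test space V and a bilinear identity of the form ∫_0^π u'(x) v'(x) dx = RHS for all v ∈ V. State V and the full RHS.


V = H^1(0, π) (v unrestricted at boundary; u is determined up to an additive constant); weak form: ∫_0^π u'v' dx = ∫_0^π (2*cos(3*x) - 2/π) v dx + v(π) + v(0) for all v ∈ V.

Multiply both sides by a test function v and integrate from 0 to π:
  ∫_0^π −u''(x) v(x) dx = ∫_0^π f(x) v(x) dx.
Integrate the LHS by parts once:
  ∫_0^π −u'' v dx = −[u'(x) v(x)]_0^π + ∫_0^π u'(x) v'(x) dx.
Thus ∫_0^π u'(x) v'(x) dx = ∫_0^π f(x) v(x) dx + [u'(x) v(x)]_0^π.
Choose V so that boundary terms are either known or forced to vanish.
u has inhomogeneous Neumann u'(0) = -1, u'(π) = 1. [u' v]_0^π = (1)·v(π) − (-1)·v(0) = v(π) + v(0). Take V = H^1(0, π); boundary term becomes part of RHS.
Weak formulation: find u (satisfying any essential BC) such that ∫_0^π u'(x) v'(x) dx = ∫_0^π f v dx + v(π) + v(0) for all v ∈ V (Neumann data are natural BCs: they enter the RHS as boundary terms).
Substituting f(x) = 2*cos(3*x) - 2/π, the right-hand side is ∫_0^π (2*cos(3*x) - 2/π) v dx + v(π) + v(0).
Compatibility check (pure Neumann): taking v ≡ 1 ∈ V gives 0 = ∫_0^π f dx + (1) − (-1), i.e. ∫_0^π f dx must equal u'(0) − u'(π) = -2. Indeed ∫_0^π (2*cos(3*x) - 2/π) dx = -2, so the data are compatible. The solution is then unique only up to an additive constant (fix it e.g. by requiring ∫_0^π u dx = 0).


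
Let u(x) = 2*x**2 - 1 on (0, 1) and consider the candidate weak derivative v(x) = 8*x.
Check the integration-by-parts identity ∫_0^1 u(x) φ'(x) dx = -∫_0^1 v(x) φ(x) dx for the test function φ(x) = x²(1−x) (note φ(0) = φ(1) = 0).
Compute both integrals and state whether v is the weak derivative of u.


LHS = -1/5, RHS = -2/5. No, v is not the weak derivative of u.

u(x) = 2*x**2 - 1, classical derivative u'(x) = 4*x.
φ(x) = x²(1−x), so φ'(x) = x*(2 - 3*x).
Note φ(0) = φ(1) = 0, so the boundary term u·φ vanishes.
LHS = ∫_0^1 u(x) φ'(x) dx = ∫_0^1 (-6*x^4 + 4*x^3 + 3*x^2 - 2*x) dx. Term by term:
  ∫_0^1 -6*x^4 dx = -6/5;  ∫_0^1 4*x^3 dx = 1;  ∫_0^1 3*x^2 dx = 1;
  ∫_0^1 -2*x dx = -1.
Sum: -6/5 + 1 + 1 − 1 = -1/5.
So LHS = -1/5.
∫_0^1 v(x) φ(x) dx = ∫_0^1 (-8*x^4 + 8*x^3) dx. Term by term:
  ∫_0^1 -8*x^4 dx = -8/5;  ∫_0^1 8*x^3 dx = 2.
Sum: -8/5 + 2 = 2/5.
So RHS = -∫_0^1 v(x) φ(x) dx = -2/5.
LHS − RHS = 1/5 ≠ 0, so the identity fails.
(For a valid weak derivative the identity must hold for EVERY test function, in particular this one. The failure shows v is NOT the weak derivative of u.)
Correct weak derivative would be u'(x) = 4*x.


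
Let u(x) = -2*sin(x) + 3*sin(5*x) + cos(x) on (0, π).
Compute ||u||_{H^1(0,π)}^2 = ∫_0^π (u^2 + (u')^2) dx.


||u||_{H^1(0,π)}^2 = 122*π

u'(x) = -sin(x) - 2*cos(x) + 15*cos(5*x).
Expand u² and (u')² and integrate term by term on (0, π), using: for integers n ≥ 1, ∫_0^π sin²(nx) dx = ∫_0^π cos²(nx) dx = π/2; for n ≠ n', ∫_0^π sin(nx)sin(n'x) dx = ∫_0^π cos(nx)cos(n'x) dx = 0; and by product-to-sum, ∫_0^π sin(nx)cos(n'x) dx = ½∫_0^π [sin((n+n')x) + sin((n−n')x)] dx, which is 0 when n+n' is even and 2n/(n²−n'²) when n+n' is odd (it need not vanish on (0, π)).
  u² squared terms: (-2)²·∫sin(x)² dx = 4·π/2 = 2*π;  (3)²·∫sin(5x)² dx = 9·π/2 = 9*π/2;  (1)²·∫cos(x)² dx = 1·π/2 = π/2.
  u² cross terms: 2·(-2)·(3)·∫sin(x)·sin(5x) dx = -12·(0) = 0;  2·(-2)·(1)·∫sin(x)·cos(x) dx = -4·(0) = 0;  2·(3)·(1)·∫sin(5x)·cos(x) dx = 6·(0) = 0.
  So ∫_0^π u² dx = 2*π + 9*π/2 + π/2 + 0 + 0 + 0 = 7*π.
  (u')² squared terms: (-1)²·∫sin(x)² dx = 1·π/2 = π/2;  (-2)²·∫cos(x)² dx = 4·π/2 = 2*π;  (15)²·∫cos(5x)² dx = 225·π/2 = 225*π/2.
  (u')² cross terms: 2·(-1)·(-2)·∫sin(x)·cos(x) dx = 4·(0) = 0;  2·(-1)·(15)·∫sin(x)·cos(5x) dx = -30·(0) = 0;  2·(-2)·(15)·∫cos(x)·cos(5x) dx = -60·(0) = 0.
  So ∫_0^π (u')² dx = π/2 + 2*π + 225*π/2 + 0 + 0 + 0 = 115*π.
||u||_{H^1}^2 = (7*π) + (115*π) = 122*π.


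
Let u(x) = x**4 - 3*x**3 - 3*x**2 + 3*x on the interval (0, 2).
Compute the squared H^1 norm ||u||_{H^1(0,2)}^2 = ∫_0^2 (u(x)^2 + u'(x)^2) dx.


||u||_{H^1}^2 = 73054/315

The H^1 norm (squared) on an interval (0, L) is
  ||u||_{H^1}^2 = ∫_0^L u(x)^2 dx + ∫_0^L u'(x)^2 dx.
Compute u'(x) = 4*x**3 - 9*x**2 - 6*x + 3.
Then u(x)^2 = x**8 - 6*x**7 + 3*x**6 + 24*x**5 - 9*x**4 - 18*x**3 + 9*x**2 and u'(x)^2 = 16*x**6 - 72*x**5 + 33*x**4 + 132*x**3 - 18*x**2 - 36*x + 9.
Integrate each monomial from 0 to 2 using ∫_0^2 c·x^n dx = c·2^(n+1)/(n+1):
  ∫_0^2 u(x)^2 dx = ∫_0^2 (x^8 - 6*x^7 + 3*x^6 + 24*x^5 - 9*x^4 - 18*x^3 + 9*x^2) dx. Term by term:
    ∫_0^2 x^8 dx = 512/9;  ∫_0^2 -6*x^7 dx = -192;  ∫_0^2 3*x^6 dx = 384/7;
    ∫_0^2 24*x^5 dx = 256;  ∫_0^2 -9*x^4 dx = -288/5;  ∫_0^2 -18*x^3 dx = -72;
    ∫_0^2 9*x^2 dx = 24.
  Sum: 512/9 − 192 + 384/7 + 256 − 288/5 − 72 + 24 = 22096/315.
  ∫_0^2 u'(x)^2 dx = ∫_0^2 (16*x^6 - 72*x^5 + 33*x^4 + 132*x^3 - 18*x^2 - 36*x + 9) dx. Term by term:
    ∫_0^2 16*x^6 dx = 2048/7;  ∫_0^2 -72*x^5 dx = -768;  ∫_0^2 33*x^4 dx = 1056/5;
    ∫_0^2 132*x^3 dx = 528;  ∫_0^2 -18*x^2 dx = -48;  ∫_0^2 -36*x dx = -72;
    ∫_0^2 9 dx = 18.
  Sum: 2048/7 − 768 + 1056/5 + 528 − 48 − 72 + 18 = 5662/35.
Adding: ||u||_{H^1}^2 = 22096/315 + 5662/35 = 73054/315.


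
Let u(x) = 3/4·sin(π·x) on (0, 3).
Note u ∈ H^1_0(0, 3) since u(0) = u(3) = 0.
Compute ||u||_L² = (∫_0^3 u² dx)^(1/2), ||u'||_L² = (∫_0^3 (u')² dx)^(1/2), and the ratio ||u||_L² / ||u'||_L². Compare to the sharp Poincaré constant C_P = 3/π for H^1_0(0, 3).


||u||_L² / ||u'||_L² = 1/π < C_P = 3/π.

u(x) = 3/4·sin(π·x), so u'(x) = 3*π*cos(π*x)/4.
Writing u(x) = A·sin(kπx/L) with A = 3/4 and k = 3, use ∫_0^L sin²(kπx/L) dx = L/2 and ∫_0^L cos²(kπx/L) dx = L/2.
u² = 9/16·sin²(π·x) and (u')² = 9*π^2/16·cos²(π·x), and each of sin², cos² integrates to L/2 = 3/2 over (0, 3).
∫_0^3 u² dx = 27/32, so ||u||_L² = 3*sqrt(6)/8.
∫_0^3 (u')² dx = 27*π^2/32, so ||u'||_L² = 3*sqrt(6)*π/8.
Ratio ||u||_L² / ||u'||_L² = 1/π.
Sharp Poincaré constant on H^1_0(0, 3) is C_P = L/π = 3/π, achieved by sin(π/3·x).
This is the k = 3 harmonic; the ratio L/(kπ) is strictly less than C_P = L/π, consistent with the sharp inequality ||u||_L² ≤ C_P ||u'||_L².


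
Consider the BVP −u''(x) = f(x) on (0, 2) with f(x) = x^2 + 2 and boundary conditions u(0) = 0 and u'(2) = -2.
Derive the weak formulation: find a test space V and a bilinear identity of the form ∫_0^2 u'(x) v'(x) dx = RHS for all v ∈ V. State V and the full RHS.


V = {v ∈ H^1(0, 2) : v(0) = 0} (test functions vanish at x = 0 where u is specified); weak form: ∫_0^2 u'v' dx = ∫_0^2 (x^2 + 2) v dx − 2·v(2) for all v ∈ V.

Multiply both sides by a test function v and integrate from 0 to 2:
  ∫_0^2 −u''(x) v(x) dx = ∫_0^2 f(x) v(x) dx.
Integrate the LHS by parts once:
  ∫_0^2 −u'' v dx = −[u'(x) v(x)]_0^2 + ∫_0^2 u'(x) v'(x) dx.
Thus ∫_0^2 u'(x) v'(x) dx = ∫_0^2 f(x) v(x) dx + [u'(x) v(x)]_0^2.
Choose V so that boundary terms are either known or forced to vanish.
Mixed BC: u(0) = 0 (Dirichlet) and u'(2) = -2 (Neumann). Define V = {v ∈ H^1(0, 2) : v(0) = 0}. Then [u' v]_0^2 = u'(2)·v(2) − u'(0)·0 = − 2·v(2).
Weak formulation: find u (satisfying any essential BC) such that ∫_0^2 u'(x) v'(x) dx = ∫_0^2 f v dx − 2·v(2) for all v ∈ V (Dirichlet at 0 absorbed into V; Neumann datum at x = 2 contributes the boundary term).
Substituting f(x) = x^2 + 2, the right-hand side is ∫_0^2 (x^2 + 2) v dx − 2·v(2).
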